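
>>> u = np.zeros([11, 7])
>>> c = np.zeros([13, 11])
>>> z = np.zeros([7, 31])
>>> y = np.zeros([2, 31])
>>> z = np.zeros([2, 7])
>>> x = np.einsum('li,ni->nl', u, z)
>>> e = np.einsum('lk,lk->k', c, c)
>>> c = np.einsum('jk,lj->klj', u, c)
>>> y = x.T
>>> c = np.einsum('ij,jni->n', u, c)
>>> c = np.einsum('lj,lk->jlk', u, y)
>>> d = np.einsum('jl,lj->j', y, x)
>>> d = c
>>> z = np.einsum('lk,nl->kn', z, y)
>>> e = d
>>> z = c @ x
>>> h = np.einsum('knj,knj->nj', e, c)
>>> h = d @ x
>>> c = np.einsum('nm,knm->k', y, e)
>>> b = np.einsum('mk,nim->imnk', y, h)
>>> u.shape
(11, 7)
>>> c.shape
(7,)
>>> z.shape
(7, 11, 11)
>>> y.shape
(11, 2)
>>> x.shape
(2, 11)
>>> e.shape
(7, 11, 2)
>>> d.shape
(7, 11, 2)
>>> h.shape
(7, 11, 11)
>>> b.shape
(11, 11, 7, 2)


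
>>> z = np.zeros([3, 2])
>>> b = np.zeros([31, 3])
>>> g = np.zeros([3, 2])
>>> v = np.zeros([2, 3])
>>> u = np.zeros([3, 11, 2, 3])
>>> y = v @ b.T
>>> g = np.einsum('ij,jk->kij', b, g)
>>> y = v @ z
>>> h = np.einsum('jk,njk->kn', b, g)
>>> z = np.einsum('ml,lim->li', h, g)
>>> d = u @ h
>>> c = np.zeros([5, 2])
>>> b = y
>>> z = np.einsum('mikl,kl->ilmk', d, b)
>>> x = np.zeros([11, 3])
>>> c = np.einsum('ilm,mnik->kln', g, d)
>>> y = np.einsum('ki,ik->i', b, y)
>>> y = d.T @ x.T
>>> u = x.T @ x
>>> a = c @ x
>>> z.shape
(11, 2, 3, 2)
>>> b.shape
(2, 2)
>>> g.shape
(2, 31, 3)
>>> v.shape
(2, 3)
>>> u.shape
(3, 3)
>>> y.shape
(2, 2, 11, 11)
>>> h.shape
(3, 2)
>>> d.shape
(3, 11, 2, 2)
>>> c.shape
(2, 31, 11)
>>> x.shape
(11, 3)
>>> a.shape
(2, 31, 3)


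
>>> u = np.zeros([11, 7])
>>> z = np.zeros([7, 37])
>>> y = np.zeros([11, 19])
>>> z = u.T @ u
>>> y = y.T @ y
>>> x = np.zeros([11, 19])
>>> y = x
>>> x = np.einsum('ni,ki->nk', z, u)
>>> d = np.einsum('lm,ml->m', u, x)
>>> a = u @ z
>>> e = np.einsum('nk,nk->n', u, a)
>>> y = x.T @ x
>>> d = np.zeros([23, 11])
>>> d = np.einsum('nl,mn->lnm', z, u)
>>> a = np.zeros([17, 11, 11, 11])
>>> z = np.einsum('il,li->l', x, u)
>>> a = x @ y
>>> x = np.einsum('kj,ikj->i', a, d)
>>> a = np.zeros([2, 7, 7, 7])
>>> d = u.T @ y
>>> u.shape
(11, 7)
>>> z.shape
(11,)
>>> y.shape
(11, 11)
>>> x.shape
(7,)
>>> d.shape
(7, 11)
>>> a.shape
(2, 7, 7, 7)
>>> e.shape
(11,)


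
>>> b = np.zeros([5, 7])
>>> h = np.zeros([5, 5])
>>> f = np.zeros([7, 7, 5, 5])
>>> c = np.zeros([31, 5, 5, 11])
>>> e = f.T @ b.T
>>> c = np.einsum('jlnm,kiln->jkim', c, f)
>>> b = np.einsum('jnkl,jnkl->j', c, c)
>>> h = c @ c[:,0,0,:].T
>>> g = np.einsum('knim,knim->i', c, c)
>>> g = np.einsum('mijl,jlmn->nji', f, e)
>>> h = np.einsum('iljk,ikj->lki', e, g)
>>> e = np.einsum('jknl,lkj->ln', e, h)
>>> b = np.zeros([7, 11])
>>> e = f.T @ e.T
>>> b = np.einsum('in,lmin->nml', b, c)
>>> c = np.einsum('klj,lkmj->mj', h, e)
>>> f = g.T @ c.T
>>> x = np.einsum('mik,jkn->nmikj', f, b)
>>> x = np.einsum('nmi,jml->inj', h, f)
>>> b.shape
(11, 7, 31)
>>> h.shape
(5, 5, 5)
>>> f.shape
(7, 5, 7)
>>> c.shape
(7, 5)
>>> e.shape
(5, 5, 7, 5)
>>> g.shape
(5, 5, 7)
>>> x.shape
(5, 5, 7)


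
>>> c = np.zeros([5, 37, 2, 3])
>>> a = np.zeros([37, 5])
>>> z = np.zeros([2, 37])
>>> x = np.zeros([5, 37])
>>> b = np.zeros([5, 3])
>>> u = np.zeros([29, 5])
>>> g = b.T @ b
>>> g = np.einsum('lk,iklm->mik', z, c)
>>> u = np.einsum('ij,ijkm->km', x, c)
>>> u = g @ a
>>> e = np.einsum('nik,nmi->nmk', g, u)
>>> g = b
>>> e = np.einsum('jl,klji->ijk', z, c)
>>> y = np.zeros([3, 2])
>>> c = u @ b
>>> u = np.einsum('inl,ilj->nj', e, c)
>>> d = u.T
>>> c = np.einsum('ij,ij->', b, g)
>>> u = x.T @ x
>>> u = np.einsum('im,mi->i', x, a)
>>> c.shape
()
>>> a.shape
(37, 5)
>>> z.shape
(2, 37)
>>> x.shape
(5, 37)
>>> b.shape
(5, 3)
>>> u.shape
(5,)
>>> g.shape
(5, 3)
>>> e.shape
(3, 2, 5)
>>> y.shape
(3, 2)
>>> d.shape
(3, 2)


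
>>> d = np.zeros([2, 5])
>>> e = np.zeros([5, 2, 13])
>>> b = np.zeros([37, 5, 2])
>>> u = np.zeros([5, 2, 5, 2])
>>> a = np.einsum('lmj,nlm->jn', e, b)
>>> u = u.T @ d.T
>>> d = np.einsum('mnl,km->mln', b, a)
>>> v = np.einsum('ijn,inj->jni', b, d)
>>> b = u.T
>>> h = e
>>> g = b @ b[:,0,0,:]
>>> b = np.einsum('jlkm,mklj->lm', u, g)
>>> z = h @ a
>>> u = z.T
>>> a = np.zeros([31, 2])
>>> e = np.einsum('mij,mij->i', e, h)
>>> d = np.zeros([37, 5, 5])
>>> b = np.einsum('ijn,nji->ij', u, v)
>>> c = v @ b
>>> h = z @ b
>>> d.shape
(37, 5, 5)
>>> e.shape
(2,)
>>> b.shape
(37, 2)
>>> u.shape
(37, 2, 5)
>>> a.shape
(31, 2)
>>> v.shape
(5, 2, 37)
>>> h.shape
(5, 2, 2)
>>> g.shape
(2, 2, 5, 2)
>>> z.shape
(5, 2, 37)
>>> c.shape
(5, 2, 2)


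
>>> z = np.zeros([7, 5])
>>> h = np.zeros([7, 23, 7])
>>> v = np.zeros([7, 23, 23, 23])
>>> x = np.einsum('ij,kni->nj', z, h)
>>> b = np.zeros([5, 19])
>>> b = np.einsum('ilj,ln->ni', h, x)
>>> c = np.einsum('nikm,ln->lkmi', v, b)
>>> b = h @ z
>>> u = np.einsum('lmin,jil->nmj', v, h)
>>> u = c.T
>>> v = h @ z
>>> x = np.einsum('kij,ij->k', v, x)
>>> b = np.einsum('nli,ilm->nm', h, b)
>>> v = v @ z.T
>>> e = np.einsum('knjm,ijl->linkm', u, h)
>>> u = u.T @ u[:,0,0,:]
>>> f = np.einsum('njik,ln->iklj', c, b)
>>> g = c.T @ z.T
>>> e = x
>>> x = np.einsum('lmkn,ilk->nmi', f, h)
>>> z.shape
(7, 5)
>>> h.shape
(7, 23, 7)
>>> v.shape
(7, 23, 7)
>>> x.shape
(23, 23, 7)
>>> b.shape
(7, 5)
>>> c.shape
(5, 23, 23, 23)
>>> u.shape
(5, 23, 23, 5)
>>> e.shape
(7,)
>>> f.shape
(23, 23, 7, 23)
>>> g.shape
(23, 23, 23, 7)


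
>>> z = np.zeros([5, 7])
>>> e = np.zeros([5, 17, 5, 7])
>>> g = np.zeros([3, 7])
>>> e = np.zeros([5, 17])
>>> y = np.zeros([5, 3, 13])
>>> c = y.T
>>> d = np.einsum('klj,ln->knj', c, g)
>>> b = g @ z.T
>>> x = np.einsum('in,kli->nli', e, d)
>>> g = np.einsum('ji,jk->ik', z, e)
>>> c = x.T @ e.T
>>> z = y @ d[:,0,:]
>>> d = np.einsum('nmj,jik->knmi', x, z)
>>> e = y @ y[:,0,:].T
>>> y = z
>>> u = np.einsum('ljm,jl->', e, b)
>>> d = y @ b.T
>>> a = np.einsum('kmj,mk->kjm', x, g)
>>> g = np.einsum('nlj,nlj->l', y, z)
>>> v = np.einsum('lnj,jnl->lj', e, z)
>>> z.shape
(5, 3, 5)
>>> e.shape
(5, 3, 5)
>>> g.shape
(3,)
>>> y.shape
(5, 3, 5)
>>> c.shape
(5, 7, 5)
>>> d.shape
(5, 3, 3)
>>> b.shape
(3, 5)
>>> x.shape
(17, 7, 5)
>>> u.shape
()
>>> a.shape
(17, 5, 7)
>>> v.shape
(5, 5)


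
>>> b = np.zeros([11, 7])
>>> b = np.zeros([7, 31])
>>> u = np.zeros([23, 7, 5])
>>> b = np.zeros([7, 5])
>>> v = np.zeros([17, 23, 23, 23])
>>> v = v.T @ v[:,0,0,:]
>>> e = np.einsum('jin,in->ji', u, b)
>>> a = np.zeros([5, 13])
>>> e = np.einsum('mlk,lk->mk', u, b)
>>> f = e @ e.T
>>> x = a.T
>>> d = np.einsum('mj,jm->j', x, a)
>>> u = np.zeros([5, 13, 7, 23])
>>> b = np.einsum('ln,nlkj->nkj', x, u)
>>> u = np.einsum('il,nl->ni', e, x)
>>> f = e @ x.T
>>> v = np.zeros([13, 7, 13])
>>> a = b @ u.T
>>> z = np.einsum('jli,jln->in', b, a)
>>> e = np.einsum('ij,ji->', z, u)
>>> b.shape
(5, 7, 23)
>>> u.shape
(13, 23)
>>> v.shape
(13, 7, 13)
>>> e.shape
()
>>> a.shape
(5, 7, 13)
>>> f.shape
(23, 13)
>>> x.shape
(13, 5)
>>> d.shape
(5,)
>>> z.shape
(23, 13)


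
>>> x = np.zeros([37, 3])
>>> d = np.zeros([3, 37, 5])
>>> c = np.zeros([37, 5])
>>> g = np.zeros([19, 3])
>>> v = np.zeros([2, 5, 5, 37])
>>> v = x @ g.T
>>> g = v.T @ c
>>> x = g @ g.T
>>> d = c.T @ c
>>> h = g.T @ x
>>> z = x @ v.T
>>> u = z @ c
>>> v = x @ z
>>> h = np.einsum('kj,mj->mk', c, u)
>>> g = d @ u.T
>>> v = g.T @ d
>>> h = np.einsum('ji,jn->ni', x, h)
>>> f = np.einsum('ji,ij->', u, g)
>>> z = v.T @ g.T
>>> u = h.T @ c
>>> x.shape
(19, 19)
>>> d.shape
(5, 5)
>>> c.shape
(37, 5)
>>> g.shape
(5, 19)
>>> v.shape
(19, 5)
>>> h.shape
(37, 19)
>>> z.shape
(5, 5)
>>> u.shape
(19, 5)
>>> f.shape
()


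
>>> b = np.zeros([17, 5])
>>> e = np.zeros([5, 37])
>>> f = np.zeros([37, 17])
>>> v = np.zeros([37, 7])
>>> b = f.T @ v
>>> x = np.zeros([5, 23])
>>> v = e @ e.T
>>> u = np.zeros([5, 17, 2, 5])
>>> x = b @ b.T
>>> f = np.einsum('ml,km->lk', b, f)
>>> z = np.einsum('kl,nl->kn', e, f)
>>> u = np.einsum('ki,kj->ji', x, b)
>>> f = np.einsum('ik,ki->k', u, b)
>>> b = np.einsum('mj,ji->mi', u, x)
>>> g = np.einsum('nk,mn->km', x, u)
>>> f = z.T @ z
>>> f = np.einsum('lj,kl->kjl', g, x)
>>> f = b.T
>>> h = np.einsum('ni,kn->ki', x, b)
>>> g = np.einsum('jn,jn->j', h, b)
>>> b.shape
(7, 17)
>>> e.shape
(5, 37)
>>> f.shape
(17, 7)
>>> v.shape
(5, 5)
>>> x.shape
(17, 17)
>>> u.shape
(7, 17)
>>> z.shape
(5, 7)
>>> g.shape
(7,)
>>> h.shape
(7, 17)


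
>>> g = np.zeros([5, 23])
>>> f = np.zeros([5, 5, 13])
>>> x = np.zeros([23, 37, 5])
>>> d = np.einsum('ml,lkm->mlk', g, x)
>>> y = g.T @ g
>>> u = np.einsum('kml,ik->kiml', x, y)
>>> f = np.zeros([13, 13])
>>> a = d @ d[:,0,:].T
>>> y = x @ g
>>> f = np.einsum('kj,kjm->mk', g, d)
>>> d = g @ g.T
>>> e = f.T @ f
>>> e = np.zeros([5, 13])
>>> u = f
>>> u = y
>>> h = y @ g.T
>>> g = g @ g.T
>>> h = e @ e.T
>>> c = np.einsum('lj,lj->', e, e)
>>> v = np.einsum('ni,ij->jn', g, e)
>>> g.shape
(5, 5)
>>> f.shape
(37, 5)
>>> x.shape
(23, 37, 5)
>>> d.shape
(5, 5)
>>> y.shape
(23, 37, 23)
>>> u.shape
(23, 37, 23)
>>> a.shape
(5, 23, 5)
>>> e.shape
(5, 13)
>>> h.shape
(5, 5)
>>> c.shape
()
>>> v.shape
(13, 5)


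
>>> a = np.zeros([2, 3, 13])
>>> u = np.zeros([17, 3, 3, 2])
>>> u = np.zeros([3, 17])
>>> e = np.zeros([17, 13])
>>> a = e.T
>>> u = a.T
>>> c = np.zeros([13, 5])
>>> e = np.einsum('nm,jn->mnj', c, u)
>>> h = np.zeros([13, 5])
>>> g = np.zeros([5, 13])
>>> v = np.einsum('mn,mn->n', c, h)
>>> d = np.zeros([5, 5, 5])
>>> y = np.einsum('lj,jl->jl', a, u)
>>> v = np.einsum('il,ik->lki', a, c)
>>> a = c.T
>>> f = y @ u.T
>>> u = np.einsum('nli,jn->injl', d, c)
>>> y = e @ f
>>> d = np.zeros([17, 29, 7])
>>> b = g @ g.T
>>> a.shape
(5, 13)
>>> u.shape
(5, 5, 13, 5)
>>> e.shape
(5, 13, 17)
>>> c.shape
(13, 5)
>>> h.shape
(13, 5)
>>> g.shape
(5, 13)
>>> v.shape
(17, 5, 13)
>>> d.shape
(17, 29, 7)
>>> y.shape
(5, 13, 17)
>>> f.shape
(17, 17)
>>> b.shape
(5, 5)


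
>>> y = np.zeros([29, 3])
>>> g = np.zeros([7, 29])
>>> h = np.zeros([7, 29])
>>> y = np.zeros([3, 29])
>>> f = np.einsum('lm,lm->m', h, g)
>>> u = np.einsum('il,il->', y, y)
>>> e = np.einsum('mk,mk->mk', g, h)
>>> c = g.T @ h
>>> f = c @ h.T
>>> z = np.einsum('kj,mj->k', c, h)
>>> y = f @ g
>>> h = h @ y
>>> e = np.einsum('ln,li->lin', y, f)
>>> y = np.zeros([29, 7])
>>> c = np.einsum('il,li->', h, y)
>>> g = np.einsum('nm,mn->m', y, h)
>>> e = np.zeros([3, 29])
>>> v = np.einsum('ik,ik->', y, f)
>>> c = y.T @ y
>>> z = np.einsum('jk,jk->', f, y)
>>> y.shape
(29, 7)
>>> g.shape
(7,)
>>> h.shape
(7, 29)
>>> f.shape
(29, 7)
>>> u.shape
()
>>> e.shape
(3, 29)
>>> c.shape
(7, 7)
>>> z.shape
()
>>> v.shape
()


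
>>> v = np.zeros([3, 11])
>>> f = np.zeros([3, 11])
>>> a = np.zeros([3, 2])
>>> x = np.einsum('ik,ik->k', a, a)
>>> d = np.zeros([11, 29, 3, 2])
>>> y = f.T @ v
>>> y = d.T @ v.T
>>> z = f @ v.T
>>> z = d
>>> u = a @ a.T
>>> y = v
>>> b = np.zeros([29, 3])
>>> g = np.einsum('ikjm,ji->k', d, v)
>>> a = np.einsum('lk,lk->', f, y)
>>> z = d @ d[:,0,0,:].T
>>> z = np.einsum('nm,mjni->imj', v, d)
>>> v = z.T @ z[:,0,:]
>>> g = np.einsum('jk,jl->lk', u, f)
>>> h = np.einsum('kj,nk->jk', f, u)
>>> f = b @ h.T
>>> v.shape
(29, 11, 29)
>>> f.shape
(29, 11)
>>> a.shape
()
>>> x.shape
(2,)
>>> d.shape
(11, 29, 3, 2)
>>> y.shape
(3, 11)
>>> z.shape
(2, 11, 29)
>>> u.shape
(3, 3)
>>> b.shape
(29, 3)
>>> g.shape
(11, 3)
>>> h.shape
(11, 3)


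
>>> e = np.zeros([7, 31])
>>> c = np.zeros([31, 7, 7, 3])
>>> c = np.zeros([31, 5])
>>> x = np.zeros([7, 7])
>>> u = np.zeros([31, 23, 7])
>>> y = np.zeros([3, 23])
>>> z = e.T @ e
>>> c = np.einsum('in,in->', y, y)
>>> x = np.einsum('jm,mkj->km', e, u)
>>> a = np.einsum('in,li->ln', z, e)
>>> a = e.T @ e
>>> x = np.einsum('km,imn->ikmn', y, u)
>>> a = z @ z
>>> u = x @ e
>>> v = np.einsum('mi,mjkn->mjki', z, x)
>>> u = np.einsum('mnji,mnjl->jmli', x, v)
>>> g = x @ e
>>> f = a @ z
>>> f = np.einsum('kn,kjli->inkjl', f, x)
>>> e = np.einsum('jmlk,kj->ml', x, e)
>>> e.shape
(3, 23)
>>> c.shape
()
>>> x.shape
(31, 3, 23, 7)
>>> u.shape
(23, 31, 31, 7)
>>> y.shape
(3, 23)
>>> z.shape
(31, 31)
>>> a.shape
(31, 31)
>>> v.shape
(31, 3, 23, 31)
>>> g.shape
(31, 3, 23, 31)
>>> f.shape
(7, 31, 31, 3, 23)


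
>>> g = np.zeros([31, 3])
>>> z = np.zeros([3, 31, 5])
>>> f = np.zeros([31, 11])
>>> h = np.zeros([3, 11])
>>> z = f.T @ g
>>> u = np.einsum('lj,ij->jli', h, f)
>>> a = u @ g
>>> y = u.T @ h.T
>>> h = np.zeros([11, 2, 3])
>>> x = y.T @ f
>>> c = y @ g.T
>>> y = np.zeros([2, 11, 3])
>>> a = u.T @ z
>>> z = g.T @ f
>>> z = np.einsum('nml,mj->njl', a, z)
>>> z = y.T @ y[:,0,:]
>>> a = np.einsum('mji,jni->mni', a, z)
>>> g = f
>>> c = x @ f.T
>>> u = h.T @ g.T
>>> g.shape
(31, 11)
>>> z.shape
(3, 11, 3)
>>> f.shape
(31, 11)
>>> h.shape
(11, 2, 3)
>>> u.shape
(3, 2, 31)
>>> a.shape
(31, 11, 3)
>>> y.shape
(2, 11, 3)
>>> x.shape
(3, 3, 11)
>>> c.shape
(3, 3, 31)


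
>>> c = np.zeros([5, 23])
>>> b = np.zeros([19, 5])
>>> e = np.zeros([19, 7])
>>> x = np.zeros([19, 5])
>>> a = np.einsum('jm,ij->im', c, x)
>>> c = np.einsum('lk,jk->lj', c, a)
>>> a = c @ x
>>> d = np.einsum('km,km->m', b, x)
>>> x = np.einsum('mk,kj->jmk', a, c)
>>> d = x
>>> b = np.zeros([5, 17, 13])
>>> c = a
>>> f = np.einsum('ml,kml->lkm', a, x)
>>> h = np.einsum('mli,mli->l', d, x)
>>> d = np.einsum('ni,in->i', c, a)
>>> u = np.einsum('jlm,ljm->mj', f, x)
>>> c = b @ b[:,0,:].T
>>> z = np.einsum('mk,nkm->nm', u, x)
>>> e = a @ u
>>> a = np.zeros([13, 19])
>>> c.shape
(5, 17, 5)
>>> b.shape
(5, 17, 13)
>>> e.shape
(5, 5)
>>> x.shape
(19, 5, 5)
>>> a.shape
(13, 19)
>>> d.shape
(5,)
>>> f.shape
(5, 19, 5)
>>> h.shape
(5,)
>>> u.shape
(5, 5)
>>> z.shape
(19, 5)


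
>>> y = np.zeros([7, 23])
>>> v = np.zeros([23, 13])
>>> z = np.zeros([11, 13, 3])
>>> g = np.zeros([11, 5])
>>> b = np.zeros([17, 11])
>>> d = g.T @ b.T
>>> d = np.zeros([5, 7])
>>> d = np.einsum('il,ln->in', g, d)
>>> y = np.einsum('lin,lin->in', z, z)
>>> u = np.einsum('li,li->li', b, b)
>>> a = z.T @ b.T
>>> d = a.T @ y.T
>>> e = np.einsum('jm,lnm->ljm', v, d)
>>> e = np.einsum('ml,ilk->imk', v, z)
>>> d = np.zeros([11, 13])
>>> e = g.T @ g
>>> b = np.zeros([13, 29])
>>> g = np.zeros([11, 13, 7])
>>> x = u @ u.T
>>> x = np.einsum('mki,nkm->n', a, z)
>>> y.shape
(13, 3)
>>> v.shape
(23, 13)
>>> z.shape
(11, 13, 3)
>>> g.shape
(11, 13, 7)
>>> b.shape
(13, 29)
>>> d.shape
(11, 13)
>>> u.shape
(17, 11)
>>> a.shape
(3, 13, 17)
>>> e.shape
(5, 5)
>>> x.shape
(11,)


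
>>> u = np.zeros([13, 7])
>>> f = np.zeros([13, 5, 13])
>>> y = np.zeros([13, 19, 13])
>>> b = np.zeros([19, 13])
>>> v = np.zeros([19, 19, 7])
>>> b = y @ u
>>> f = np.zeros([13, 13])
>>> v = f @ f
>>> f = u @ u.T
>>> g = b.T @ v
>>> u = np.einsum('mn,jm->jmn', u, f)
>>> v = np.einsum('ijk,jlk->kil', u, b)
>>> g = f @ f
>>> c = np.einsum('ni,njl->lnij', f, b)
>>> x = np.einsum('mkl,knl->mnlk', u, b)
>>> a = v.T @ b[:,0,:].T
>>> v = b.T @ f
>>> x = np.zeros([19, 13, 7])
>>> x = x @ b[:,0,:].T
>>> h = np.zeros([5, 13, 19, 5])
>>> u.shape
(13, 13, 7)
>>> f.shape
(13, 13)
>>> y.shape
(13, 19, 13)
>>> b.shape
(13, 19, 7)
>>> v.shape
(7, 19, 13)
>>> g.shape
(13, 13)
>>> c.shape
(7, 13, 13, 19)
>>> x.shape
(19, 13, 13)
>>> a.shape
(19, 13, 13)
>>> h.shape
(5, 13, 19, 5)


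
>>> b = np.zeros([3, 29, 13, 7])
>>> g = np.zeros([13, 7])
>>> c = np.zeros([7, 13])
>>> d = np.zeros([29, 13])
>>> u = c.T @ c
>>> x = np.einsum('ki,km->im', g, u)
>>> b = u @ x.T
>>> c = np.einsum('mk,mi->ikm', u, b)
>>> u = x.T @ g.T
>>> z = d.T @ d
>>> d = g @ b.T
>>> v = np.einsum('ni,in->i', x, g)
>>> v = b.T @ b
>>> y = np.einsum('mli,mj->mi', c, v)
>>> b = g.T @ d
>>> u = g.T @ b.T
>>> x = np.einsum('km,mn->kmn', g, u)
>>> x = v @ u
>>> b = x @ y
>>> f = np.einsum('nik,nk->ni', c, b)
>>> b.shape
(7, 13)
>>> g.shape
(13, 7)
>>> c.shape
(7, 13, 13)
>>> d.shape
(13, 13)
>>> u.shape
(7, 7)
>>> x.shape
(7, 7)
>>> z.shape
(13, 13)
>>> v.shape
(7, 7)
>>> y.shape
(7, 13)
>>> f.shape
(7, 13)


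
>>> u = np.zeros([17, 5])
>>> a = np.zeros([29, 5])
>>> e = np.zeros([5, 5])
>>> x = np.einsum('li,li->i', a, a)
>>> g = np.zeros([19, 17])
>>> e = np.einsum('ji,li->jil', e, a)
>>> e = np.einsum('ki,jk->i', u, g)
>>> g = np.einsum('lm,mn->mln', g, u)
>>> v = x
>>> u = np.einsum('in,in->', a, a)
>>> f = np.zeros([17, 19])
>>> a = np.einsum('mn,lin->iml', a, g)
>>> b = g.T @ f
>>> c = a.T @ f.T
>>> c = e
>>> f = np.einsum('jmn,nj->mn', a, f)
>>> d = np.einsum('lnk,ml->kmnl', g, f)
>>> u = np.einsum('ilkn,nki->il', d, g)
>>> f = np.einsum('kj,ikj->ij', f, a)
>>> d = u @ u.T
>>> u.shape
(5, 29)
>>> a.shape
(19, 29, 17)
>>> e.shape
(5,)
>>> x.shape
(5,)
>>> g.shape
(17, 19, 5)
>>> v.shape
(5,)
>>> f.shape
(19, 17)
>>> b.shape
(5, 19, 19)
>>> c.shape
(5,)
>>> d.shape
(5, 5)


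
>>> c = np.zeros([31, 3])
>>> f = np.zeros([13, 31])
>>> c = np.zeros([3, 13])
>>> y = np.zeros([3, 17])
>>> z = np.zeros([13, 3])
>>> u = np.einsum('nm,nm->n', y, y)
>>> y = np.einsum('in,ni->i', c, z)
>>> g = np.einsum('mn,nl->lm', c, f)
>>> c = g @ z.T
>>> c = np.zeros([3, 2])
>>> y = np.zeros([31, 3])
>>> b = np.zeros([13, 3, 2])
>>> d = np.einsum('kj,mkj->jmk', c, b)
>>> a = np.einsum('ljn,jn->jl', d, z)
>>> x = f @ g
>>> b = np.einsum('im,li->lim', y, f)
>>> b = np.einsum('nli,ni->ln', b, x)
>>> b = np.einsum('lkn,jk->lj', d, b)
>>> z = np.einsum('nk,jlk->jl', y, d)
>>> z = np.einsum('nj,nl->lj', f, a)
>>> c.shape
(3, 2)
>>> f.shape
(13, 31)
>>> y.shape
(31, 3)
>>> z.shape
(2, 31)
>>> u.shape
(3,)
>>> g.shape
(31, 3)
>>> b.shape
(2, 31)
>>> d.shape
(2, 13, 3)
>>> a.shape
(13, 2)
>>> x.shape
(13, 3)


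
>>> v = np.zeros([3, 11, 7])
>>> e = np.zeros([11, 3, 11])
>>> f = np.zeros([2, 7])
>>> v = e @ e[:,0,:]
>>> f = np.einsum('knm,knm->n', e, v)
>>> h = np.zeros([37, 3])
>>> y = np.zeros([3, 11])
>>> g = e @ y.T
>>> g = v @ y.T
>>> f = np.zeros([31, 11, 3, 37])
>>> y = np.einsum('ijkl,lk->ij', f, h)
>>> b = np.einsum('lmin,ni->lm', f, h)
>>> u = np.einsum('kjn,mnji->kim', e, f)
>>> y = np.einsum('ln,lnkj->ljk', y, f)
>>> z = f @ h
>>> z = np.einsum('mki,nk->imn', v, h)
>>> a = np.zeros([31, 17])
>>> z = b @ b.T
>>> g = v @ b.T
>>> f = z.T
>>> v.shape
(11, 3, 11)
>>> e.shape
(11, 3, 11)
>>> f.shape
(31, 31)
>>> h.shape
(37, 3)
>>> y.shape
(31, 37, 3)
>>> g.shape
(11, 3, 31)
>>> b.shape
(31, 11)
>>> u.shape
(11, 37, 31)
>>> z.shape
(31, 31)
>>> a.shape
(31, 17)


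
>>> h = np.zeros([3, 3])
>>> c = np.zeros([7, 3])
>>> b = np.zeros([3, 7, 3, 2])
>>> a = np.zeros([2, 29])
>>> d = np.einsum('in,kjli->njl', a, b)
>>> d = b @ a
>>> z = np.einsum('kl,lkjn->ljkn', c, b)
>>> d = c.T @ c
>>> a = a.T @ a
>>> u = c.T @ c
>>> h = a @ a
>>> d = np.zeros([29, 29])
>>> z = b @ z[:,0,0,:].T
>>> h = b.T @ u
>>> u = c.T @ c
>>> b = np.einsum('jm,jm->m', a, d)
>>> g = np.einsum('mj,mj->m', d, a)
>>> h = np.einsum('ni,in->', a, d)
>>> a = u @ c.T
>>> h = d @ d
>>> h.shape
(29, 29)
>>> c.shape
(7, 3)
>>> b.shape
(29,)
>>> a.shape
(3, 7)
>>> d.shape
(29, 29)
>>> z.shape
(3, 7, 3, 3)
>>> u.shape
(3, 3)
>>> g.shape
(29,)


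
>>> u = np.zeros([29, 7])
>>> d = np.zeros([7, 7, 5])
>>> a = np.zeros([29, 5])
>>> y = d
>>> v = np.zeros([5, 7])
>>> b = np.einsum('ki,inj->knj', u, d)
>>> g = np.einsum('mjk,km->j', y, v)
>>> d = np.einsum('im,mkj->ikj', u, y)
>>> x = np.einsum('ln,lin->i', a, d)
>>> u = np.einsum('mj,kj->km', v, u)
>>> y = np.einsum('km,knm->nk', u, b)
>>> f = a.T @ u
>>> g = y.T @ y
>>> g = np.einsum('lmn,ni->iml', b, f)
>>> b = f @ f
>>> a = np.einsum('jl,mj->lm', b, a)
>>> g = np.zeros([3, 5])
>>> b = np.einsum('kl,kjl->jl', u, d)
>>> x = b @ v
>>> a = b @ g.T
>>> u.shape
(29, 5)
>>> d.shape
(29, 7, 5)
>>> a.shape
(7, 3)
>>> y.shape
(7, 29)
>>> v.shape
(5, 7)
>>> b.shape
(7, 5)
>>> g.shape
(3, 5)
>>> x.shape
(7, 7)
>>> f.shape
(5, 5)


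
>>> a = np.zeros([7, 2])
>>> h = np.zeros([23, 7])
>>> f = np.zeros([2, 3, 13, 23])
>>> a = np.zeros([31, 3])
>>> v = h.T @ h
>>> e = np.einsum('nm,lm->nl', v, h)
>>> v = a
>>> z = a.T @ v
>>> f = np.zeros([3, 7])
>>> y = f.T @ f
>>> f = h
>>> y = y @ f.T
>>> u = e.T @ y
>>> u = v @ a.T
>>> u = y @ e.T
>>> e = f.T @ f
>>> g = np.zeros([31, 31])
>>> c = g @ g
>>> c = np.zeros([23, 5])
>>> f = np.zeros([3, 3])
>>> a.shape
(31, 3)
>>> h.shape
(23, 7)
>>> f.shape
(3, 3)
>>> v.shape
(31, 3)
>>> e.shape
(7, 7)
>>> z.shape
(3, 3)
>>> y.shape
(7, 23)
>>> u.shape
(7, 7)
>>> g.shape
(31, 31)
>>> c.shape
(23, 5)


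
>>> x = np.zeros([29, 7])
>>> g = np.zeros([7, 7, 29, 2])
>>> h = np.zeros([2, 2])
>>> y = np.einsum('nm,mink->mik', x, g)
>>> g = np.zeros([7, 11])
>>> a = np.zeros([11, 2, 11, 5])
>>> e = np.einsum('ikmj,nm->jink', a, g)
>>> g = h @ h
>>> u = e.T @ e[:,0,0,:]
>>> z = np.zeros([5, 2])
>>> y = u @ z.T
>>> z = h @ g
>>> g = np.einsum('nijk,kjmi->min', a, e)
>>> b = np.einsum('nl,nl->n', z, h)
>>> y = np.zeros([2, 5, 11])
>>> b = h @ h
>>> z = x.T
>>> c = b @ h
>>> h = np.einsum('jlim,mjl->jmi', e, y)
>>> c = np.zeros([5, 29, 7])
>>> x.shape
(29, 7)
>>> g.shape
(7, 2, 11)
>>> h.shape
(5, 2, 7)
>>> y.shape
(2, 5, 11)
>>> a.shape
(11, 2, 11, 5)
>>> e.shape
(5, 11, 7, 2)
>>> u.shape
(2, 7, 11, 2)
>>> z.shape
(7, 29)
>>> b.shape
(2, 2)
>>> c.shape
(5, 29, 7)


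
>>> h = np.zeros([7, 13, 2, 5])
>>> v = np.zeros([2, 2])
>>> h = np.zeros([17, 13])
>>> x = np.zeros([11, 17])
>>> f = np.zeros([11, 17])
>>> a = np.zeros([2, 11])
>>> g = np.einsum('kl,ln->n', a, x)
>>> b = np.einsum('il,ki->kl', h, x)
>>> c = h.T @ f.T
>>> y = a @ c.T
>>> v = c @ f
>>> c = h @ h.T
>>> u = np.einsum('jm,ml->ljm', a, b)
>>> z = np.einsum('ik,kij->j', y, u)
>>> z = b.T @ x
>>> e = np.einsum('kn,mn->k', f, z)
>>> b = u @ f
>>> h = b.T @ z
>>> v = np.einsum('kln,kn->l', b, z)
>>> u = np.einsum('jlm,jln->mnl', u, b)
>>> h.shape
(17, 2, 17)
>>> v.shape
(2,)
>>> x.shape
(11, 17)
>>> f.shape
(11, 17)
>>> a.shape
(2, 11)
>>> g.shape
(17,)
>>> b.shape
(13, 2, 17)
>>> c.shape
(17, 17)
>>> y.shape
(2, 13)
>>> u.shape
(11, 17, 2)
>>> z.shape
(13, 17)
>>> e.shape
(11,)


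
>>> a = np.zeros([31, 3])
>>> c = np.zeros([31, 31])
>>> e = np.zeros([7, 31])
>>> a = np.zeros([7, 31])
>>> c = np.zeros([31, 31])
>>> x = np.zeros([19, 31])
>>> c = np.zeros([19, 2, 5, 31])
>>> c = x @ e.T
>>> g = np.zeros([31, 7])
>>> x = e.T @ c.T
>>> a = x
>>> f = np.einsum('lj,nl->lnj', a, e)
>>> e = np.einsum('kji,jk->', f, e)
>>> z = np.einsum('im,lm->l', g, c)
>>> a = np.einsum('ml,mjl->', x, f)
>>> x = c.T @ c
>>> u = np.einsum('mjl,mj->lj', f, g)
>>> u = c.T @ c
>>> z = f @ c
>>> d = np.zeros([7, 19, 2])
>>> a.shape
()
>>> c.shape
(19, 7)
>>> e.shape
()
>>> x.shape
(7, 7)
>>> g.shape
(31, 7)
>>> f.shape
(31, 7, 19)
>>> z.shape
(31, 7, 7)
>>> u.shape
(7, 7)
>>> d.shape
(7, 19, 2)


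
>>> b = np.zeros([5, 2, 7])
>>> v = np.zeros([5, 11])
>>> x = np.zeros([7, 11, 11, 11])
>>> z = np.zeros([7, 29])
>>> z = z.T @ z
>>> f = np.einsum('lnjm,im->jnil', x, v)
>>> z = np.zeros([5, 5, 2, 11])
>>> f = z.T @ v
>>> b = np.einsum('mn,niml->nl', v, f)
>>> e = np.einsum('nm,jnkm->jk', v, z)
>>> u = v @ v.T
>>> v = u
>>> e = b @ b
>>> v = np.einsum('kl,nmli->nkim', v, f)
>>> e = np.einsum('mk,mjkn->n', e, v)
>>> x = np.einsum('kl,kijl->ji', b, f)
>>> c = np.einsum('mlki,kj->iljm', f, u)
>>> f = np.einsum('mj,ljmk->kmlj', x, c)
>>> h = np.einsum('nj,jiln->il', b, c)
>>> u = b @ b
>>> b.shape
(11, 11)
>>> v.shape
(11, 5, 11, 2)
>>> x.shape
(5, 2)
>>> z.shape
(5, 5, 2, 11)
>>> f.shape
(11, 5, 11, 2)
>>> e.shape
(2,)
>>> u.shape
(11, 11)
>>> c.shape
(11, 2, 5, 11)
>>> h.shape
(2, 5)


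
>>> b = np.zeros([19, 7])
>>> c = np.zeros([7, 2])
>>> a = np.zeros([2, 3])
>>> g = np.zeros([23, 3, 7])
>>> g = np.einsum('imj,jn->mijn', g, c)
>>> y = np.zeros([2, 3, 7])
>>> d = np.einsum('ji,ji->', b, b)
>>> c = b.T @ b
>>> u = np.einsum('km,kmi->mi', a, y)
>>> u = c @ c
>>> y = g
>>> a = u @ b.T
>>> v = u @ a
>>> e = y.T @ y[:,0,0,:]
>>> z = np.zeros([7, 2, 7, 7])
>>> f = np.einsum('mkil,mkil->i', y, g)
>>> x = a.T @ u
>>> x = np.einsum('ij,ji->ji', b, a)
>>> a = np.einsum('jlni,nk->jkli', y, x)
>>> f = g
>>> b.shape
(19, 7)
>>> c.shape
(7, 7)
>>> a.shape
(3, 19, 23, 2)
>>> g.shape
(3, 23, 7, 2)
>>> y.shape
(3, 23, 7, 2)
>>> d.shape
()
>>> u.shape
(7, 7)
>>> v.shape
(7, 19)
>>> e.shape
(2, 7, 23, 2)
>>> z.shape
(7, 2, 7, 7)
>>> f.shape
(3, 23, 7, 2)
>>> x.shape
(7, 19)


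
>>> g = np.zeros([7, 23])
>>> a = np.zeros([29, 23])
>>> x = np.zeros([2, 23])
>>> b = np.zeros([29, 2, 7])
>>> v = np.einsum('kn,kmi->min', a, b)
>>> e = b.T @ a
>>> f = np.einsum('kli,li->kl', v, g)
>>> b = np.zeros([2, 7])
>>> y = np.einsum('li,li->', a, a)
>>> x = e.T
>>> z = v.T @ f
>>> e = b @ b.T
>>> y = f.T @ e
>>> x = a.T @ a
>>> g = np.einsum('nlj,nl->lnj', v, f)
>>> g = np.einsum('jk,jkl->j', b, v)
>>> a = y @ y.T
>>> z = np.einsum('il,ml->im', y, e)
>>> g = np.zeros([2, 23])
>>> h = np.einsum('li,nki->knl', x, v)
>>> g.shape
(2, 23)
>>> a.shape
(7, 7)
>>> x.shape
(23, 23)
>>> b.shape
(2, 7)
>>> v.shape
(2, 7, 23)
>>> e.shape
(2, 2)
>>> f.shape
(2, 7)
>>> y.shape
(7, 2)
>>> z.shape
(7, 2)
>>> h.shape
(7, 2, 23)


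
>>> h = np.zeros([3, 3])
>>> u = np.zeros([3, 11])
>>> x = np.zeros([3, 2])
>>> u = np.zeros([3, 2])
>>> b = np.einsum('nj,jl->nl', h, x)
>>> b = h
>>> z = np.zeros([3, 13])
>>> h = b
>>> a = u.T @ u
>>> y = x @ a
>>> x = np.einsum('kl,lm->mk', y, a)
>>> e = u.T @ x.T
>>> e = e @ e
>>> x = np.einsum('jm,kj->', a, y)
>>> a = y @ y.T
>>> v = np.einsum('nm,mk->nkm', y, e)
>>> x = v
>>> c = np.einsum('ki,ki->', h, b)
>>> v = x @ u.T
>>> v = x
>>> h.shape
(3, 3)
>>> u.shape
(3, 2)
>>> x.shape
(3, 2, 2)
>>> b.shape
(3, 3)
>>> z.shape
(3, 13)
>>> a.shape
(3, 3)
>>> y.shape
(3, 2)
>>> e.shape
(2, 2)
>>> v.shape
(3, 2, 2)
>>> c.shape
()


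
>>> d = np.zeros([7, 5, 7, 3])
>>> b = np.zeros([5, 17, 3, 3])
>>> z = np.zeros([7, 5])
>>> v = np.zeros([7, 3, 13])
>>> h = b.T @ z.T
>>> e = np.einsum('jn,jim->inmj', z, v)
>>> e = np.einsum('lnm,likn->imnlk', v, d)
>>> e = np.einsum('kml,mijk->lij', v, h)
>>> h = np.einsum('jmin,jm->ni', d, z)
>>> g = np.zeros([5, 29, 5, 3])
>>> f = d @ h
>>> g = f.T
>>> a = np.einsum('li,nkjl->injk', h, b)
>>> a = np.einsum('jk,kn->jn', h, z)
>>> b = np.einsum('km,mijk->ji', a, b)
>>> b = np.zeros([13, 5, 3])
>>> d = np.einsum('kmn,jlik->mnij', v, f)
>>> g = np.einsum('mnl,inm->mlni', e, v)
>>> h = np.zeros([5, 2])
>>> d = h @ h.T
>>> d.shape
(5, 5)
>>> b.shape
(13, 5, 3)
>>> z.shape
(7, 5)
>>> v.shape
(7, 3, 13)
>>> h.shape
(5, 2)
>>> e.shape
(13, 3, 17)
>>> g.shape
(13, 17, 3, 7)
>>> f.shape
(7, 5, 7, 7)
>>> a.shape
(3, 5)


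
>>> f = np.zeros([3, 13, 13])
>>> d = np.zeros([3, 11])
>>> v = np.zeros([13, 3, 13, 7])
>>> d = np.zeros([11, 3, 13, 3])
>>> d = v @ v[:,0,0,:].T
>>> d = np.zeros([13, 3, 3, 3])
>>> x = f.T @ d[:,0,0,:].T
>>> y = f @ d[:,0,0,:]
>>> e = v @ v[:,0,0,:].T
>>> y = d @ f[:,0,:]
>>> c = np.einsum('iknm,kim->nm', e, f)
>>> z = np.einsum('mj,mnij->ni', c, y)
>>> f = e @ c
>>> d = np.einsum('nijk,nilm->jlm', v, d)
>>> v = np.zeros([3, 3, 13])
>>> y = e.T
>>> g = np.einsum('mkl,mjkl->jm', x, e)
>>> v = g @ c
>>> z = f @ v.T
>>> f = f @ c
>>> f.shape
(13, 3, 13, 13)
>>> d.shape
(13, 3, 3)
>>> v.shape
(3, 13)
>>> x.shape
(13, 13, 13)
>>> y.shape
(13, 13, 3, 13)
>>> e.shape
(13, 3, 13, 13)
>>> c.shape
(13, 13)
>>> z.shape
(13, 3, 13, 3)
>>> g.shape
(3, 13)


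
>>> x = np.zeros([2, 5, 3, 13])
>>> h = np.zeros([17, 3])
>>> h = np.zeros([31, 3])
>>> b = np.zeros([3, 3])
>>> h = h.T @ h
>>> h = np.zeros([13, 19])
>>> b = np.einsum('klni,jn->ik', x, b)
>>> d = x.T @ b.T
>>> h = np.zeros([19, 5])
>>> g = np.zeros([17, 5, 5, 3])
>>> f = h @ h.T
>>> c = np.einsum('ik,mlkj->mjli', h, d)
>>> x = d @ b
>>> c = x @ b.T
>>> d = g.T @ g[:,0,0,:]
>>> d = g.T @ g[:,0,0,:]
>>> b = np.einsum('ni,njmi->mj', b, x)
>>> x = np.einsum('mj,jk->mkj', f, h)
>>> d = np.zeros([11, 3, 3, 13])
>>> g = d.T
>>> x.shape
(19, 5, 19)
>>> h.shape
(19, 5)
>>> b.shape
(5, 3)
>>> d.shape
(11, 3, 3, 13)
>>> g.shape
(13, 3, 3, 11)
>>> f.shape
(19, 19)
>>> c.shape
(13, 3, 5, 13)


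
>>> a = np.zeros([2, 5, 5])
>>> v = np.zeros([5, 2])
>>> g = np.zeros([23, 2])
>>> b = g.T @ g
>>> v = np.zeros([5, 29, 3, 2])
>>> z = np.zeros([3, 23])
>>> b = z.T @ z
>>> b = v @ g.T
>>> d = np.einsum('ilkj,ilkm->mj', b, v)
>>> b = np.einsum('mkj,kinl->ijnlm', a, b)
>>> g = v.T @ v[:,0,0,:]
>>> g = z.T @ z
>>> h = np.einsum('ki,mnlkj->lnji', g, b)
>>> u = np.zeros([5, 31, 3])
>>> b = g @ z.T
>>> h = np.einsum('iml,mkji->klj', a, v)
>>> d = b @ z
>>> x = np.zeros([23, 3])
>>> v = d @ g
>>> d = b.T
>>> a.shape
(2, 5, 5)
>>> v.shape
(23, 23)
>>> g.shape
(23, 23)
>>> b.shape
(23, 3)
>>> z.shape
(3, 23)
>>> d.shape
(3, 23)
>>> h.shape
(29, 5, 3)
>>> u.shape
(5, 31, 3)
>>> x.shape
(23, 3)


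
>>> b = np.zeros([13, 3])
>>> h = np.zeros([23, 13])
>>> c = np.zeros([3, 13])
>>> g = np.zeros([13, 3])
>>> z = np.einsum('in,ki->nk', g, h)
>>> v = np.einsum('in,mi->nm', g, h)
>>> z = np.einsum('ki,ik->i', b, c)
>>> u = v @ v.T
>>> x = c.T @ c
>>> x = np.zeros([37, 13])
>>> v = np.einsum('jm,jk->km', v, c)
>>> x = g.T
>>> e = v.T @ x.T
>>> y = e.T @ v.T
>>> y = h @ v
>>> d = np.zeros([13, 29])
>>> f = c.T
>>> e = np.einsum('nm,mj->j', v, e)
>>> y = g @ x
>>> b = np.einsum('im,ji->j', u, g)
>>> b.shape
(13,)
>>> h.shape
(23, 13)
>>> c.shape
(3, 13)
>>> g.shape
(13, 3)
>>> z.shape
(3,)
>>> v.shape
(13, 23)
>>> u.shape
(3, 3)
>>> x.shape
(3, 13)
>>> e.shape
(3,)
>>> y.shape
(13, 13)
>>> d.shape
(13, 29)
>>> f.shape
(13, 3)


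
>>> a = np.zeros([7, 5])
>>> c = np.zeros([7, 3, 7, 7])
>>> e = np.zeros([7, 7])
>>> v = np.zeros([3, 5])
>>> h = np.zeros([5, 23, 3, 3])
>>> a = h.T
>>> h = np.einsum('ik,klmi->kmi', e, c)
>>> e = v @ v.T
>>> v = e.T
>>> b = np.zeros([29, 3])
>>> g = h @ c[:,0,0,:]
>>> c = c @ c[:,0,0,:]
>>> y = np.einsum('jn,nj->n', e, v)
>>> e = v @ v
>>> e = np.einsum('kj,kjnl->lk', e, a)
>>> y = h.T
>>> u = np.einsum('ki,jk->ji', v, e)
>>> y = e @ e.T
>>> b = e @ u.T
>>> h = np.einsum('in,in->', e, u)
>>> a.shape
(3, 3, 23, 5)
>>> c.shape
(7, 3, 7, 7)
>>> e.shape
(5, 3)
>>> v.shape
(3, 3)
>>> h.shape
()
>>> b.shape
(5, 5)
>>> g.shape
(7, 7, 7)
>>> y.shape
(5, 5)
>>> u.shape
(5, 3)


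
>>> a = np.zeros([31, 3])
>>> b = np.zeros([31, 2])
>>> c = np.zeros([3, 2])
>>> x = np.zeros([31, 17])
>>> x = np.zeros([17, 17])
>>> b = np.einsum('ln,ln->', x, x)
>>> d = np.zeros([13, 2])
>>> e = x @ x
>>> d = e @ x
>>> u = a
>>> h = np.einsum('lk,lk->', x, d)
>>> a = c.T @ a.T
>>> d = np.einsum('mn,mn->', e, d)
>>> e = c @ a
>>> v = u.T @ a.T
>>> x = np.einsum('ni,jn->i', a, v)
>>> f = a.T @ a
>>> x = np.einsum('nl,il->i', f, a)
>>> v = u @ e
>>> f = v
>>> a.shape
(2, 31)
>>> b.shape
()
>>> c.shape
(3, 2)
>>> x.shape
(2,)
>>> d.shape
()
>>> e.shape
(3, 31)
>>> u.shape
(31, 3)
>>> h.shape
()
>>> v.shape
(31, 31)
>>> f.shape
(31, 31)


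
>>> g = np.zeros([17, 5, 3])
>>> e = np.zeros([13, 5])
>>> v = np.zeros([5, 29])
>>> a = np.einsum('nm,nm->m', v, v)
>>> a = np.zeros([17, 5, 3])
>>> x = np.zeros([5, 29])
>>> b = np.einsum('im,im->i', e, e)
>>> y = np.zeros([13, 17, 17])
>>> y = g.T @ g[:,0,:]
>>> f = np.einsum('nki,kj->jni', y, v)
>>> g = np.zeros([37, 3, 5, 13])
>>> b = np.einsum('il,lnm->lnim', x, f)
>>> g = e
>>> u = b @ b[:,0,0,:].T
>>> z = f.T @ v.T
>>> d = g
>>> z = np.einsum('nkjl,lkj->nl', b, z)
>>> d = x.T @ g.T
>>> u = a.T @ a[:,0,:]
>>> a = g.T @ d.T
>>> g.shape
(13, 5)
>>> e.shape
(13, 5)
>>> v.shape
(5, 29)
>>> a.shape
(5, 29)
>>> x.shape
(5, 29)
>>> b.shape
(29, 3, 5, 3)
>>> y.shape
(3, 5, 3)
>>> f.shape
(29, 3, 3)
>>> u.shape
(3, 5, 3)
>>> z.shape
(29, 3)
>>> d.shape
(29, 13)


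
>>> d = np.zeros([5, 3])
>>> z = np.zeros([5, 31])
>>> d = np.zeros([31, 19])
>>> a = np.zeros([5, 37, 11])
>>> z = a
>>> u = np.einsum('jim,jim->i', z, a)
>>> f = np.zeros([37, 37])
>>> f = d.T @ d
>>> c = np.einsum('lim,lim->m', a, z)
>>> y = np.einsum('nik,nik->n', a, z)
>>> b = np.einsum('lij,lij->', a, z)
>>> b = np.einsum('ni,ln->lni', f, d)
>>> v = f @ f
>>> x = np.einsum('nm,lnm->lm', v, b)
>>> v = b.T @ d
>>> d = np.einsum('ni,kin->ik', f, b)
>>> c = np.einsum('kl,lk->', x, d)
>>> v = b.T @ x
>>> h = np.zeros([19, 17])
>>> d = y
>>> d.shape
(5,)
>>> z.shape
(5, 37, 11)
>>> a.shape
(5, 37, 11)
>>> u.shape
(37,)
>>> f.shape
(19, 19)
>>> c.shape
()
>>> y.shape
(5,)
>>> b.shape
(31, 19, 19)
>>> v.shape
(19, 19, 19)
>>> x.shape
(31, 19)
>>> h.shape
(19, 17)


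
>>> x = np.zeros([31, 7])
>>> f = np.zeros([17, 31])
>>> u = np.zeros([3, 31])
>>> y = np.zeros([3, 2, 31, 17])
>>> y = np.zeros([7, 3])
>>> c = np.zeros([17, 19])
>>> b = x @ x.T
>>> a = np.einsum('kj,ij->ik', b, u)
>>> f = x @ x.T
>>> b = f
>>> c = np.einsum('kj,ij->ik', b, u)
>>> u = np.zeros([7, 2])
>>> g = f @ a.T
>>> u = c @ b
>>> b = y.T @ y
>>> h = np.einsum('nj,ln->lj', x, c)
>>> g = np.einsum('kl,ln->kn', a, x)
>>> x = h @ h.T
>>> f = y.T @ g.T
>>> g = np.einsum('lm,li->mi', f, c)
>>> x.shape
(3, 3)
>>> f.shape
(3, 3)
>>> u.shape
(3, 31)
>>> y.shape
(7, 3)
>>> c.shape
(3, 31)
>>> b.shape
(3, 3)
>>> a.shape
(3, 31)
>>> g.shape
(3, 31)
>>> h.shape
(3, 7)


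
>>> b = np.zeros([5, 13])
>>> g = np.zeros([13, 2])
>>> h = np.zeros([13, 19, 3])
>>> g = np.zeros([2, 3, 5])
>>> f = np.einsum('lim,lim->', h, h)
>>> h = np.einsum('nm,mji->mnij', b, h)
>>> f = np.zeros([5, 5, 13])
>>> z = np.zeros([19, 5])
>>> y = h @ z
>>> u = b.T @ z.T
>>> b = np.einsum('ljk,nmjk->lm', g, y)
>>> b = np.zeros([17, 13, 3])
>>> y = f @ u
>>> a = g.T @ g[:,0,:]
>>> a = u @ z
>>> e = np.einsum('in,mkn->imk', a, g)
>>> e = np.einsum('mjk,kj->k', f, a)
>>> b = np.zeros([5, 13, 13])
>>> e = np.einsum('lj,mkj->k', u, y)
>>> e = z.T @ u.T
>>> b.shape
(5, 13, 13)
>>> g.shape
(2, 3, 5)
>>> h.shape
(13, 5, 3, 19)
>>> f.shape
(5, 5, 13)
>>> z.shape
(19, 5)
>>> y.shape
(5, 5, 19)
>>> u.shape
(13, 19)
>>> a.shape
(13, 5)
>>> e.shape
(5, 13)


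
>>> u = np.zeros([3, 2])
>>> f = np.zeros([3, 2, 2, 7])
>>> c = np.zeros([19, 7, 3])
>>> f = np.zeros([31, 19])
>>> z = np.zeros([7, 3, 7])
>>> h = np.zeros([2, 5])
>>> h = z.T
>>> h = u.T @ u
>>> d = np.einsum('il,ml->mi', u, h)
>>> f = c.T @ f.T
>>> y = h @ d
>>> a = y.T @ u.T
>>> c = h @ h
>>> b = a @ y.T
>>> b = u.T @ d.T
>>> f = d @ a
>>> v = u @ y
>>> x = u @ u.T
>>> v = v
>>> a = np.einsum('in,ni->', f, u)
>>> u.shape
(3, 2)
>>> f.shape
(2, 3)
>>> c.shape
(2, 2)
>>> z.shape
(7, 3, 7)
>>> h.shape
(2, 2)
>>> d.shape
(2, 3)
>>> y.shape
(2, 3)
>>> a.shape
()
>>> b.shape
(2, 2)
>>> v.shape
(3, 3)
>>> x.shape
(3, 3)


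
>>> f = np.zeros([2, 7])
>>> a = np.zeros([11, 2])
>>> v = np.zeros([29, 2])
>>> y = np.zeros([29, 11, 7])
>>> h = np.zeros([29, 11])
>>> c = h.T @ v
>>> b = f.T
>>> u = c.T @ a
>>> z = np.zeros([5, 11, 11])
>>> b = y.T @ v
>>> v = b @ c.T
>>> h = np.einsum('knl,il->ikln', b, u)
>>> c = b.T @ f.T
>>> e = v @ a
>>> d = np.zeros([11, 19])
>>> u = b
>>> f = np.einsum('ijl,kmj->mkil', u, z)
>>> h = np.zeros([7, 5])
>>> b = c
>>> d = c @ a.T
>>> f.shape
(11, 5, 7, 2)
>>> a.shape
(11, 2)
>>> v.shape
(7, 11, 11)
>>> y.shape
(29, 11, 7)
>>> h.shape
(7, 5)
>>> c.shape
(2, 11, 2)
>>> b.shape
(2, 11, 2)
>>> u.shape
(7, 11, 2)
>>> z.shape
(5, 11, 11)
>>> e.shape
(7, 11, 2)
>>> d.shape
(2, 11, 11)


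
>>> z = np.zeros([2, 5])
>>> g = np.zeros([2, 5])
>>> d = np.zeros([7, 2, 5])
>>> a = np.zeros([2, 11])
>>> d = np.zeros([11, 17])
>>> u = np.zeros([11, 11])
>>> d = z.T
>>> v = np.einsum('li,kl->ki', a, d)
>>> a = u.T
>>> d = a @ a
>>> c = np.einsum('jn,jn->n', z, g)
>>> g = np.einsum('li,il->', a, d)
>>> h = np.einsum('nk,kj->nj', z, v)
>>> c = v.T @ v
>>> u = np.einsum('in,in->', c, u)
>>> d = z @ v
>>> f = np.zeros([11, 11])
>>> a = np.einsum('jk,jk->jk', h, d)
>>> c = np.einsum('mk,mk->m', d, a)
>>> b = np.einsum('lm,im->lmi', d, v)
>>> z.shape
(2, 5)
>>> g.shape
()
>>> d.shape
(2, 11)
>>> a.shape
(2, 11)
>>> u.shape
()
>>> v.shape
(5, 11)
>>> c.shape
(2,)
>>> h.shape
(2, 11)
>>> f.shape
(11, 11)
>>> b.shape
(2, 11, 5)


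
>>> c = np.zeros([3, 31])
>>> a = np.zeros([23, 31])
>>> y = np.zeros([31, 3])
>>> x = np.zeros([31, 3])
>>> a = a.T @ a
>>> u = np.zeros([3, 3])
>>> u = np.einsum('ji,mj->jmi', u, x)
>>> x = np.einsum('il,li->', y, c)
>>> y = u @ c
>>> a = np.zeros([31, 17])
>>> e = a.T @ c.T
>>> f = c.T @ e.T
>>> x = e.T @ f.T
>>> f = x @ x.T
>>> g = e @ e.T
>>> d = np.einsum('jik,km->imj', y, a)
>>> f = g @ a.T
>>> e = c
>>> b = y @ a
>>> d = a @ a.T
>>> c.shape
(3, 31)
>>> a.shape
(31, 17)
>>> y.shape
(3, 31, 31)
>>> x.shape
(3, 31)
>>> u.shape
(3, 31, 3)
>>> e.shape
(3, 31)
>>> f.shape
(17, 31)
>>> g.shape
(17, 17)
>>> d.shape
(31, 31)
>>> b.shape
(3, 31, 17)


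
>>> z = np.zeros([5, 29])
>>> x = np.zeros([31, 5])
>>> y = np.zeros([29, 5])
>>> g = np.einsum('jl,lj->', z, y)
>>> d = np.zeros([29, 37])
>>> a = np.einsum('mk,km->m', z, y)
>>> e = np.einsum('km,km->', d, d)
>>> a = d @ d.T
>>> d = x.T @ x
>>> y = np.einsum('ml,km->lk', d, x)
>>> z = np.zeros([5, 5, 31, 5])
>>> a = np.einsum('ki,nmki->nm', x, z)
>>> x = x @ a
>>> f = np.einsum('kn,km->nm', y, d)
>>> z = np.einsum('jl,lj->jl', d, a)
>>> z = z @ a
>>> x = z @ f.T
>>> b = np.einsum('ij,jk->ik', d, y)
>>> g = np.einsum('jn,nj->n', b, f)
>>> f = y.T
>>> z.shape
(5, 5)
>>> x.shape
(5, 31)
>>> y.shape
(5, 31)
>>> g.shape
(31,)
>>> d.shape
(5, 5)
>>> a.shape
(5, 5)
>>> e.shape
()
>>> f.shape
(31, 5)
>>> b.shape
(5, 31)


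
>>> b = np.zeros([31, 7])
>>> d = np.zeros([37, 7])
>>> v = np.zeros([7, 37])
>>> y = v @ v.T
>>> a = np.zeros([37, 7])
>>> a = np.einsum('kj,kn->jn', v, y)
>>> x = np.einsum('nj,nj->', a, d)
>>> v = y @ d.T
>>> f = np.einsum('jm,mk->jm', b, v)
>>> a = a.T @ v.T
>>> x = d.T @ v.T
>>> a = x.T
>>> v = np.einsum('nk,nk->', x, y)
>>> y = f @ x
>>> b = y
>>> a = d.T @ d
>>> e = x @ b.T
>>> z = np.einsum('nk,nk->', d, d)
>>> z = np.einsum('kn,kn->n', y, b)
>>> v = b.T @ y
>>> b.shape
(31, 7)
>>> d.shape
(37, 7)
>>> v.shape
(7, 7)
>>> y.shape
(31, 7)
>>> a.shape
(7, 7)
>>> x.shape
(7, 7)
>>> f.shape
(31, 7)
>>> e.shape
(7, 31)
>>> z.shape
(7,)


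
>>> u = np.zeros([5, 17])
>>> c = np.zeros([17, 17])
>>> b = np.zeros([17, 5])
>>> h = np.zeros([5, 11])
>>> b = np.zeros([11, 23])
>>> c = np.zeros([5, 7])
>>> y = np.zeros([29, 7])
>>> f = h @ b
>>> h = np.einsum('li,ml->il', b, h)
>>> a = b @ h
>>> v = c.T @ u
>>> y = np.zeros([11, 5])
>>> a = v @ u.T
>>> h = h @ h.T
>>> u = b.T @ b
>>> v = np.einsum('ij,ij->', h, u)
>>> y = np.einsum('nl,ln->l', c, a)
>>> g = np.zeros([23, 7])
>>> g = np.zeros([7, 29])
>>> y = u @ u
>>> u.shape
(23, 23)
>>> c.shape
(5, 7)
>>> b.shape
(11, 23)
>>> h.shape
(23, 23)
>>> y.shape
(23, 23)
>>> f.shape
(5, 23)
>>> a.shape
(7, 5)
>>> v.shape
()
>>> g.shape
(7, 29)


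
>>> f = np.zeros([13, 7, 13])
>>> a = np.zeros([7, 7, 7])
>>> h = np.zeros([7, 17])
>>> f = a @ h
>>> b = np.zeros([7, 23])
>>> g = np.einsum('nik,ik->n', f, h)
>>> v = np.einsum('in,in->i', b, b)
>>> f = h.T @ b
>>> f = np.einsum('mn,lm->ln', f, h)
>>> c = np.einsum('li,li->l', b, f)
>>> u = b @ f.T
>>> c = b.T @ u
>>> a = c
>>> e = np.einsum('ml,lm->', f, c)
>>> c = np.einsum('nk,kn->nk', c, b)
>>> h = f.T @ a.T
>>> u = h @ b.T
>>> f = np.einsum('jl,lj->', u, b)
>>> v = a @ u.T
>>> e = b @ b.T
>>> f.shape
()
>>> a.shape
(23, 7)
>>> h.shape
(23, 23)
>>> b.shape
(7, 23)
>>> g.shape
(7,)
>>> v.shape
(23, 23)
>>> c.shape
(23, 7)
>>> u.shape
(23, 7)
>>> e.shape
(7, 7)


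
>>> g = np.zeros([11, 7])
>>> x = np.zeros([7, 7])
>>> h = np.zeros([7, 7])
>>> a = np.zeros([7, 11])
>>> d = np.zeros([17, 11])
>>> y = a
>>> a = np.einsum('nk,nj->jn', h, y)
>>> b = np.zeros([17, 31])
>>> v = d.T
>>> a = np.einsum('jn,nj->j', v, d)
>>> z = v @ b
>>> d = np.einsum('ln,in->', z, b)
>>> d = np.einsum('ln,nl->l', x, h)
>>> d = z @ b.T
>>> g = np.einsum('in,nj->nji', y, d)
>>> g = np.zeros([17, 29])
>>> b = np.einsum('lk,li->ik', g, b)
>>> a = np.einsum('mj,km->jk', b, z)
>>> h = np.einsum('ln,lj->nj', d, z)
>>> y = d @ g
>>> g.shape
(17, 29)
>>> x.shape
(7, 7)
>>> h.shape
(17, 31)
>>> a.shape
(29, 11)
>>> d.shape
(11, 17)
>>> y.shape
(11, 29)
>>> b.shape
(31, 29)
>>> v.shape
(11, 17)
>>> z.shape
(11, 31)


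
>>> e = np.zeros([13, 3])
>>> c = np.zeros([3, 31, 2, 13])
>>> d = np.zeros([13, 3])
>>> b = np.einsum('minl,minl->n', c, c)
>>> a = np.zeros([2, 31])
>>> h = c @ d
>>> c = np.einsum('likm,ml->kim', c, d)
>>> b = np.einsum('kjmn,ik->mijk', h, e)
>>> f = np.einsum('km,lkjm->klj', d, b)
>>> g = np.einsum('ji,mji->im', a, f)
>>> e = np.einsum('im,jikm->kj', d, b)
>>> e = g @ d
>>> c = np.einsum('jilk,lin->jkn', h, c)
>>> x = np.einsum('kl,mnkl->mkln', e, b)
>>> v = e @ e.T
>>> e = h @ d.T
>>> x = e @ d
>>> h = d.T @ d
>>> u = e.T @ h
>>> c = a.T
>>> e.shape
(3, 31, 2, 13)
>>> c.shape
(31, 2)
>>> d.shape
(13, 3)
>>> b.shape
(2, 13, 31, 3)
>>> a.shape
(2, 31)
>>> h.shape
(3, 3)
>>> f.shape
(13, 2, 31)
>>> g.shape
(31, 13)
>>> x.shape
(3, 31, 2, 3)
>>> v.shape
(31, 31)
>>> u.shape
(13, 2, 31, 3)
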